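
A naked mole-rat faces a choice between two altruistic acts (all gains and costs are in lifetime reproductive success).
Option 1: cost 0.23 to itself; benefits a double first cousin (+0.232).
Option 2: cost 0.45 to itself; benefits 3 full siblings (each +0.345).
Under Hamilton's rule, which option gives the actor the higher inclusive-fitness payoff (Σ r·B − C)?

Option 2

Option 1: r to a double first cousin = 0.25.
Option 1: Σ r·B − C = (1·0.25·0.232) − 0.23 = -0.172.
Option 2: r to a full sibling = 0.5.
Option 2: Σ r·B − C = (3·0.5·0.345) − 0.45 = 0.0675.
Option 2 has the higher net inclusive-fitness payoff.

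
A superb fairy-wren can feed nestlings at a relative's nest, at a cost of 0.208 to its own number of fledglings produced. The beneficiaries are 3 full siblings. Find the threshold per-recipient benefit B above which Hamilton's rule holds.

0.1387

r to a full sibling = 0.5 (full sibs share both parents — two paths of length 2: r = 2·(1/2)^2 = 1/2).
Hamilton's rule with n recipients of equal r: n·r·B > C, so B > C/(n·r) = 0.208/(3·0.5) = 0.1387.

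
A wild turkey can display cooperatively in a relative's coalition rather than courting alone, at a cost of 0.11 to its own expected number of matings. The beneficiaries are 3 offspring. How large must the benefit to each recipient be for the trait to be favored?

0.0733

r to an offspring = 0.5 (one parent–offspring link: r = (1/2)^1 = 1/2).
Hamilton's rule with n recipients of equal r: n·r·B > C, so B > C/(n·r) = 0.11/(3·0.5) = 0.0733.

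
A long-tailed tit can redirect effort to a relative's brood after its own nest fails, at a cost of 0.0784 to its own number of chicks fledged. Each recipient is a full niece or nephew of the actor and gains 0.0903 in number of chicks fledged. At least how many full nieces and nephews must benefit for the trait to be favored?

r to a full niece or nephew = 0.25 (full aunt/uncle↔niece/nephew: two paths of length 3 through the shared grandparent pair: r = 2·(1/2)^3 = 1/4).
Hamilton's rule: n·r·B > C  ⇒  n > C/(r·B) = 0.0784/(0.25·0.0903) = 3.473.
The smallest integer exceeding 3.473 is 4.

4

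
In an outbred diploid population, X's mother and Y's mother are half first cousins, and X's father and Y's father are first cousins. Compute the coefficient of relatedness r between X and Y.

With two independent routes of shared ancestry, r is the sum of the two contributions.
X and Y are related in two ways: half second cousins through their mothers (r = 1/64) and second cousins through their fathers (r = 1/32).
r = 1/64 + 1/32 = 0.046875.

0.046875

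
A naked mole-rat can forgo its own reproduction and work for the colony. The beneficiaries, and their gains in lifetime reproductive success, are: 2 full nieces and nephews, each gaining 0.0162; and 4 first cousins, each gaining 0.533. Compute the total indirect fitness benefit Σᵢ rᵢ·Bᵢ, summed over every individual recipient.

0.2746

r to a full niece or nephew = 1/4 (full aunt/uncle↔niece/nephew: two paths of length 3 through the shared grandparent pair: r = 2·(1/2)^3 = 1/4).
r to a first cousin = 1/8 (first cousins share one grandparent pair — two paths of length 4: r = 2·(1/2)^4 = 1/8).
Summing one r·B term per recipient: 2·0.25·0.0162 + 4·0.125·0.533 = 0.2746.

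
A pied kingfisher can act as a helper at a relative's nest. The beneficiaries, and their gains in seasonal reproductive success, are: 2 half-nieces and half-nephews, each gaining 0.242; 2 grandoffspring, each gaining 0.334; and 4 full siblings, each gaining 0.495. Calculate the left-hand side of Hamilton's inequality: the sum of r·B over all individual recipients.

r to a half-niece or half-nephew = 1/8 (half-aunt/uncle↔niece/nephew: one path of length 3: r = (1/2)^3 = 1/8).
r to a grandoffspring = 0.25 (two parent–offspring links: r = (1/2)^2 = 1/4).
r to a full sibling = 0.5 (full sibs share both parents — two paths of length 2: r = 2·(1/2)^2 = 1/2).
Summing one r·B term per recipient: 2·0.125·0.242 + 2·0.25·0.334 + 4·0.5·0.495 = 1.2175.

1.2175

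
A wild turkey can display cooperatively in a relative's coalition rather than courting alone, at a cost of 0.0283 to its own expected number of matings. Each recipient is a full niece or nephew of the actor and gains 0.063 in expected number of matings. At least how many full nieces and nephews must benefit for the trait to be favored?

r to a full niece or nephew = 1/4 (full aunt/uncle↔niece/nephew: two paths of length 3 through the shared grandparent pair: r = 2·(1/2)^3 = 1/4).
Hamilton's rule: n·r·B > C  ⇒  n > C/(r·B) = 0.0283/(0.25·0.063) = 1.797.
The smallest integer exceeding 1.797 is 2.

2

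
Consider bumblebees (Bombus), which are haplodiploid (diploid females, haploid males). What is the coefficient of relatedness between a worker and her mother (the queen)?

0.5

One meiotic link between diploid queen and diploid daughter: r = 1/2.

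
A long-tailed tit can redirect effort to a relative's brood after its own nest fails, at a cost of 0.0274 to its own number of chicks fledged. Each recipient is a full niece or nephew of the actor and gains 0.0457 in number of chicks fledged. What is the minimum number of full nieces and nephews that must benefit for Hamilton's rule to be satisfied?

r to a full niece or nephew = 1/4 (full aunt/uncle↔niece/nephew: two paths of length 3 through the shared grandparent pair: r = 2·(1/2)^3 = 1/4).
Hamilton's rule: n·r·B > C  ⇒  n > C/(r·B) = 0.0274/(0.25·0.0457) = 2.398.
The smallest integer exceeding 2.398 is 3.

3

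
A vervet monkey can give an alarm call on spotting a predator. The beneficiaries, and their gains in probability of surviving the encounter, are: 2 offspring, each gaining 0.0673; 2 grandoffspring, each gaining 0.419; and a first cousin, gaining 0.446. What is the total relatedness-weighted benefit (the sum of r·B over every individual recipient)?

0.33255

r to an offspring = 1/2 (one parent–offspring link: r = (1/2)^1 = 1/2).
r to a grandoffspring = 0.25 (two parent–offspring links: r = (1/2)^2 = 1/4).
r to a first cousin = 1/8 (first cousins share one grandparent pair — two paths of length 4: r = 2·(1/2)^4 = 1/8).
Summing one r·B term per recipient: 2·0.5·0.0673 + 2·0.25·0.419 + 1·0.125·0.446 = 0.33255.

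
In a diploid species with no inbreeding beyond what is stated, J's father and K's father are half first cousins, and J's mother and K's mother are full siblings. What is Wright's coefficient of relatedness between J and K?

Wright's path rule: contributions from independent ancestry routes add.
J and K are related in two ways: half second cousins through their fathers (r = 1/64) and first cousins through their mothers (r = 1/8).
r = 1/64 + 1/8 = 0.140625.

0.140625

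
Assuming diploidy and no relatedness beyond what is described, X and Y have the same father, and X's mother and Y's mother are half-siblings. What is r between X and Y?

Relatedness sums over independent paths through distinct common ancestors.
X and Y are related in two ways: half-sibs through their shared father (r = 1/4) and half first cousins through their mothers (r = 1/16).
r = 1/4 + 1/16 = 5/16 = 0.3125.

0.3125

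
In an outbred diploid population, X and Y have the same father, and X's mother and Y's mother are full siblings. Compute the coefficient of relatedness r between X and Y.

Independent pedigree routes through distinct common ancestors add.
X and Y are related in two ways: half-sibs through their shared father (r = 1/4) and first cousins through their mothers (r = 1/8).
r = 1/4 + 1/8 = 0.375.

0.375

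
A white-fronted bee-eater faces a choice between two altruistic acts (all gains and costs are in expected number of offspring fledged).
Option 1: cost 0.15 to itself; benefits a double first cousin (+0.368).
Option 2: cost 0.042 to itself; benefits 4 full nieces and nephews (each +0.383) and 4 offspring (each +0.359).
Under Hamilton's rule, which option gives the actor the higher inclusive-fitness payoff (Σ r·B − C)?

Option 2

Option 1: r to a double first cousin = 0.25.
Option 1: Σ r·B − C = (1·0.25·0.368) − 0.15 = -0.058.
Option 2: r to a full niece or nephew = 0.25.
Option 2: r to an offspring = 0.5.
Option 2: Σ r·B − C = (4·0.25·0.383 + 4·0.5·0.359) − 0.042 = 1.059.
Option 2 has the higher net inclusive-fitness payoff.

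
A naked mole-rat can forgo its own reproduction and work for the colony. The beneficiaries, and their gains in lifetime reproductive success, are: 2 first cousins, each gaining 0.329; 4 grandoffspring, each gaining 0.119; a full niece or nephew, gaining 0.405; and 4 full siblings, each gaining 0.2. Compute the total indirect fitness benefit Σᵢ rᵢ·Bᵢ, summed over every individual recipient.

0.7025

r to a first cousin = 0.125 (first cousins share one grandparent pair — two paths of length 4: r = 2·(1/2)^4 = 1/8).
r to a grandoffspring = 1/4 (two parent–offspring links: r = (1/2)^2 = 1/4).
r to a full niece or nephew = 0.25 (full aunt/uncle↔niece/nephew: two paths of length 3 through the shared grandparent pair: r = 2·(1/2)^3 = 1/4).
r to a full sibling = 1/2 (full sibs share both parents — two paths of length 2: r = 2·(1/2)^2 = 1/2).
Summing one r·B term per recipient: 2·0.125·0.329 + 4·0.25·0.119 + 1·0.25·0.405 + 4·0.5·0.2 = 0.7025.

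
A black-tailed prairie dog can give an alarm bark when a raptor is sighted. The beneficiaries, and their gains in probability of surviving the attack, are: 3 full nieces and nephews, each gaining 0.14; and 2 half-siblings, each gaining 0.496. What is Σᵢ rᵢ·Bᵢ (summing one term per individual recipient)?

0.353

r to a full niece or nephew = 1/4 (full aunt/uncle↔niece/nephew: two paths of length 3 through the shared grandparent pair: r = 2·(1/2)^3 = 1/4).
r to a half-sibling = 1/4 (half-sibs share one parent — one path of length 2: r = (1/2)^2 = 1/4).
Summing one r·B term per recipient: 3·0.25·0.14 + 2·0.25·0.496 = 0.353.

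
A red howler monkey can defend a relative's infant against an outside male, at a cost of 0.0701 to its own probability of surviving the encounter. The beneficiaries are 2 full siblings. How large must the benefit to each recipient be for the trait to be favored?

0.0701

r to a full sibling = 0.5 (full sibs share both parents — two paths of length 2: r = 2·(1/2)^2 = 1/2).
Hamilton's rule with n recipients of equal r: n·r·B > C, so B > C/(n·r) = 0.0701/(2·0.5) = 0.0701.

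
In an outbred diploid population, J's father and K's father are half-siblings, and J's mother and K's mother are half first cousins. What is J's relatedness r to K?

0.078125

With two independent routes of shared ancestry, r is the sum of the two contributions.
J and K are related in two ways: half first cousins through their fathers (r = 1/16) and half second cousins through their mothers (r = 1/64).
r = 1/16 + 1/64 = 0.078125.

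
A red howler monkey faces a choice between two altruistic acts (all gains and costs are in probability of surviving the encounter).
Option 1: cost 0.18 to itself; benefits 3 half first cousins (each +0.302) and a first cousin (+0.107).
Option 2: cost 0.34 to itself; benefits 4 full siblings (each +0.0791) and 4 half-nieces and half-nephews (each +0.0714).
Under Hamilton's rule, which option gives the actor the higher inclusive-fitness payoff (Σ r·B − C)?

Option 1: r to a half first cousin = 0.0625.
Option 1: r to a first cousin = 0.125.
Option 1: Σ r·B − C = (3·0.0625·0.302 + 1·0.125·0.107) − 0.18 = -0.11.
Option 2: r to a full sibling = 0.5.
Option 2: r to a half-niece or half-nephew = 0.125.
Option 2: Σ r·B − C = (4·0.5·0.0791 + 4·0.125·0.0714) − 0.34 = -0.1461.
Option 1 has the higher net inclusive-fitness payoff.

Option 1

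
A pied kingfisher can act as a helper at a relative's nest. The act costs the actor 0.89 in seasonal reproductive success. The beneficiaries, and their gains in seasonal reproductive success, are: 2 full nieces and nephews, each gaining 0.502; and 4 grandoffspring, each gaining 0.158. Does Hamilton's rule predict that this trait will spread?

Hamilton's rule: the trait is favored when the sum of r·B over every recipient exceeds the actor's cost C.
r to a full niece or nephew = 0.25 (full aunt/uncle↔niece/nephew: two paths of length 3 through the shared grandparent pair: r = 2·(1/2)^3 = 1/4).
r to a grandoffspring = 1/4 (two parent–offspring links: r = (1/2)^2 = 1/4).
Summing one r·B term per recipient: 2·0.25·0.502 + 4·0.25·0.158 = 0.409.
0.409 < 0.89: the indirect benefit is less than the cost.

No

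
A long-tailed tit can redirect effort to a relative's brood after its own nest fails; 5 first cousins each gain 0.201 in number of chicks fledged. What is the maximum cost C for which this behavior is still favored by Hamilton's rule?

0.125625

r to a first cousin = 1/8 (first cousins share one grandparent pair — two paths of length 4: r = 2·(1/2)^4 = 1/8).
Hamilton's rule: n·r·B > C, so the trait is favored while C < n·r·B = 5·0.125·0.201 = 0.125625.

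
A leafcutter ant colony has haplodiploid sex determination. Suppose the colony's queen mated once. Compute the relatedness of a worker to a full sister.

Haplodiploid full sisters inherit their father's entire haploid genome identically (contributing 1/2) and on average half of their mother's contribution (1/2 · 1/2 = 1/4); r = 1/2 + 1/4 = 3/4.

0.75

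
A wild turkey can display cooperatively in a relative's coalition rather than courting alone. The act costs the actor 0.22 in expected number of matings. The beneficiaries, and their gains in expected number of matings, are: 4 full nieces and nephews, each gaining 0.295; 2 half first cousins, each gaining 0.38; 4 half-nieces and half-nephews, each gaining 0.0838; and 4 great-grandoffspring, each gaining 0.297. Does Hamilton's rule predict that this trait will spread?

Hamilton's rule: the trait is favored when the sum of r·B over every recipient exceeds the actor's cost C.
r to a full niece or nephew = 0.25 (full aunt/uncle↔niece/nephew: two paths of length 3 through the shared grandparent pair: r = 2·(1/2)^3 = 1/4).
r to a half first cousin = 1/16 (half first cousins share one grandparent — one path of length 4: r = (1/2)^4 = 1/16).
r to a half-niece or half-nephew = 0.125 (half-aunt/uncle↔niece/nephew: one path of length 3: r = (1/2)^3 = 1/8).
r to a great-grandoffspring = 0.125 (three parent–offspring links: r = (1/2)^3 = 1/8).
Summing one r·B term per recipient: 4·0.25·0.295 + 2·0.0625·0.38 + 4·0.125·0.0838 + 4·0.125·0.297 = 0.5329.
0.5329 > 0.22: the indirect benefit exceeds the cost.

Yes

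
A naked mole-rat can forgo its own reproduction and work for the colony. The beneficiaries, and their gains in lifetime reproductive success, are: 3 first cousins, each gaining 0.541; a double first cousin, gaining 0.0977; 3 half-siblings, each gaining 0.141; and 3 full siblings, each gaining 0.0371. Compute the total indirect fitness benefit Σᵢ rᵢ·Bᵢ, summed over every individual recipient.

r to a first cousin = 1/8 (first cousins share one grandparent pair — two paths of length 4: r = 2·(1/2)^4 = 1/8).
r to a double first cousin = 1/4 (double first cousins share both grandparent pairs — four paths of length 4: r = 4·(1/2)^4 = 1/4).
r to a half-sibling = 0.25 (half-sibs share one parent — one path of length 2: r = (1/2)^2 = 1/4).
r to a full sibling = 1/2 (full sibs share both parents — two paths of length 2: r = 2·(1/2)^2 = 1/2).
Summing one r·B term per recipient: 3·0.125·0.541 + 1·0.25·0.0977 + 3·0.25·0.141 + 3·0.5·0.0371 = 0.3887.

0.3887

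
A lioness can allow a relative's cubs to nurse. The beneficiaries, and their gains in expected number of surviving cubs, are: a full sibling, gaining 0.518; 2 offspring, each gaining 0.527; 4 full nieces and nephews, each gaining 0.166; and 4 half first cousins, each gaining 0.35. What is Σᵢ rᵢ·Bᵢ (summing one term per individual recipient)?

r to a full sibling = 1/2 (full sibs share both parents — two paths of length 2: r = 2·(1/2)^2 = 1/2).
r to an offspring = 0.5 (one parent–offspring link: r = (1/2)^1 = 1/2).
r to a full niece or nephew = 1/4 (full aunt/uncle↔niece/nephew: two paths of length 3 through the shared grandparent pair: r = 2·(1/2)^3 = 1/4).
r to a half first cousin = 1/16 (half first cousins share one grandparent — one path of length 4: r = (1/2)^4 = 1/16).
Summing one r·B term per recipient: 1·0.5·0.518 + 2·0.5·0.527 + 4·0.25·0.166 + 4·0.0625·0.35 = 1.0395.

1.0395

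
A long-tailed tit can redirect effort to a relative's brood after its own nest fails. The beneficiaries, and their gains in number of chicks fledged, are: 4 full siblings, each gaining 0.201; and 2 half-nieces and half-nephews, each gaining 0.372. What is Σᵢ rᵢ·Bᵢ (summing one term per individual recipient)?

r to a full sibling = 1/2 (full sibs share both parents — two paths of length 2: r = 2·(1/2)^2 = 1/2).
r to a half-niece or half-nephew = 1/8 (half-aunt/uncle↔niece/nephew: one path of length 3: r = (1/2)^3 = 1/8).
Summing one r·B term per recipient: 4·0.5·0.201 + 2·0.125·0.372 = 0.495.

0.495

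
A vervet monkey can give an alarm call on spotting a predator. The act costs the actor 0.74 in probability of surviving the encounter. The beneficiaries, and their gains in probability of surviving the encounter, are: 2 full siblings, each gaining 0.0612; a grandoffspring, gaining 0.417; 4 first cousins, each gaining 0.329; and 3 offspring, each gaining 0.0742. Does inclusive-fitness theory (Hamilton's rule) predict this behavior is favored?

Hamilton's rule: the trait is favored when the sum of r·B over every recipient exceeds the actor's cost C.
r to a full sibling = 1/2 (full sibs share both parents — two paths of length 2: r = 2·(1/2)^2 = 1/2).
r to a grandoffspring = 1/4 (two parent–offspring links: r = (1/2)^2 = 1/4).
r to a first cousin = 1/8 (first cousins share one grandparent pair — two paths of length 4: r = 2·(1/2)^4 = 1/8).
r to an offspring = 0.5 (one parent–offspring link: r = (1/2)^1 = 1/2).
Summing one r·B term per recipient: 2·0.5·0.0612 + 1·0.25·0.417 + 4·0.125·0.329 + 3·0.5·0.0742 = 0.44125.
0.44125 < 0.74: the indirect benefit is less than the cost.

No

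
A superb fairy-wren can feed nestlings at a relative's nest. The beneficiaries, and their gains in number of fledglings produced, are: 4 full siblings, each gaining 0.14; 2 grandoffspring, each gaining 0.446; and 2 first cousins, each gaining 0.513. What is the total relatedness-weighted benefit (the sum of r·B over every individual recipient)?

r to a full sibling = 1/2 (full sibs share both parents — two paths of length 2: r = 2·(1/2)^2 = 1/2).
r to a grandoffspring = 0.25 (two parent–offspring links: r = (1/2)^2 = 1/4).
r to a first cousin = 1/8 (first cousins share one grandparent pair — two paths of length 4: r = 2·(1/2)^4 = 1/8).
Summing one r·B term per recipient: 4·0.5·0.14 + 2·0.25·0.446 + 2·0.125·0.513 = 0.63125.

0.63125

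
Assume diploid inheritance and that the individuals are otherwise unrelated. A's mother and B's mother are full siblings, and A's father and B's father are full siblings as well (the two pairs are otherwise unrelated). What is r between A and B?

0.25

Wright's path rule: contributions from independent ancestry routes add.
A and B are related in two ways: first cousins through their mothers (r = 1/8) and first cousins through their fathers (r = 1/8) — i.e. double first cousins.
r = 1/8 + 1/8 = 1/4 = 0.25.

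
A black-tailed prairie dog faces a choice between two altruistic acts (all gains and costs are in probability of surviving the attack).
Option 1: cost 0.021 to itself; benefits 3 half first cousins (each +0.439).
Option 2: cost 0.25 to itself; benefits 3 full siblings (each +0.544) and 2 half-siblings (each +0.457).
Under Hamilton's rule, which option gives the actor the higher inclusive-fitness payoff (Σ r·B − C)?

Option 2

Option 1: r to a half first cousin = 0.0625.
Option 1: Σ r·B − C = (3·0.0625·0.439) − 0.021 = 0.0613125.
Option 2: r to a full sibling = 0.5.
Option 2: r to a half-sibling = 0.25.
Option 2: Σ r·B − C = (3·0.5·0.544 + 2·0.25·0.457) − 0.25 = 0.7945.
Option 2 has the higher net inclusive-fitness payoff.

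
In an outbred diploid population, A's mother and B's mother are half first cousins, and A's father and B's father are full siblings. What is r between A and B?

0.140625

Independent pedigree routes through distinct common ancestors add.
A and B are related in two ways: half second cousins through their mothers (r = 1/64) and first cousins through their fathers (r = 1/8).
r = 1/64 + 1/8 = 0.140625.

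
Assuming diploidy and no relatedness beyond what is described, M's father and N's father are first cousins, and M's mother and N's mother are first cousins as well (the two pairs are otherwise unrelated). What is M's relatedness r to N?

0.0625

Independent pedigree routes through distinct common ancestors add.
M and N are related in two ways: second cousins through their fathers (r = 1/32) and second cousins through their mothers (r = 1/32).
r = 1/32 + 1/32 = 0.0625.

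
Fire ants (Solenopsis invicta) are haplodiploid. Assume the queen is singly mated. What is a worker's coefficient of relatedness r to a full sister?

0.75

Haplodiploid full sisters inherit their father's entire haploid genome identically (contributing 1/2) and on average half of their mother's contribution (1/2 · 1/2 = 1/4); r = 1/2 + 1/4 = 3/4.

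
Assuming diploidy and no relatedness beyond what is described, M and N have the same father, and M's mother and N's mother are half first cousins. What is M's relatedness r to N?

0.265625

Independent pedigree routes through distinct common ancestors add.
M and N are related in two ways: half-sibs through their shared father (r = 1/4) and half second cousins through their mothers (r = 1/64).
r = 1/4 + 1/64 = 17/64 = 0.265625.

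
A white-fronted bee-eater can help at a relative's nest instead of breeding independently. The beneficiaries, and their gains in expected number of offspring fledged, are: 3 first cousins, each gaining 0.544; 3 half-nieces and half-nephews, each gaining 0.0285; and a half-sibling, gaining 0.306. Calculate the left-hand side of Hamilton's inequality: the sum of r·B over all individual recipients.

r to a first cousin = 1/8 (first cousins share one grandparent pair — two paths of length 4: r = 2·(1/2)^4 = 1/8).
r to a half-niece or half-nephew = 0.125 (half-aunt/uncle↔niece/nephew: one path of length 3: r = (1/2)^3 = 1/8).
r to a half-sibling = 1/4 (half-sibs share one parent — one path of length 2: r = (1/2)^2 = 1/4).
Summing one r·B term per recipient: 3·0.125·0.544 + 3·0.125·0.0285 + 1·0.25·0.306 = 0.2911875.

0.2911875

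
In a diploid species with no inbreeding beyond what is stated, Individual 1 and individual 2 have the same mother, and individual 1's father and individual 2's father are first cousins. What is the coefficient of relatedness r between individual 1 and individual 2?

Wright's path rule: contributions from independent ancestry routes add.
Individual 1 and individual 2 are related in two ways: half-sibs through their shared mother (r = 1/4) and second cousins through their fathers (r = 1/32).
r = 1/4 + 1/32 = 0.28125.

0.28125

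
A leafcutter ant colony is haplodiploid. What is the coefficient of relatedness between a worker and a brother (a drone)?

Her haploid brother carries none of their father's genes and a random half of their mother's genome; that half matches the maternal half of her own genome with probability 1/2: r = 1/2 · 1/2 = 1/4.

0.25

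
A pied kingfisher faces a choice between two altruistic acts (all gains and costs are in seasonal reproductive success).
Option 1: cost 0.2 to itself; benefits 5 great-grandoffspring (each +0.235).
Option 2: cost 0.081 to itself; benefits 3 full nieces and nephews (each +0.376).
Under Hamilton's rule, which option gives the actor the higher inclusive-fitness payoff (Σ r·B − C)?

Option 1: r to a great-grandoffspring = 0.125.
Option 1: Σ r·B − C = (5·0.125·0.235) − 0.2 = -0.053125.
Option 2: r to a full niece or nephew = 0.25.
Option 2: Σ r·B − C = (3·0.25·0.376) − 0.081 = 0.201.
Option 2 has the higher net inclusive-fitness payoff.

Option 2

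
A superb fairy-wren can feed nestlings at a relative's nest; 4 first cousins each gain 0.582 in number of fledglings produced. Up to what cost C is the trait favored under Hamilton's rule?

0.291

r to a first cousin = 0.125 (first cousins share one grandparent pair — two paths of length 4: r = 2·(1/2)^4 = 1/8).
Hamilton's rule: n·r·B > C, so the trait is favored while C < n·r·B = 4·0.125·0.582 = 0.291.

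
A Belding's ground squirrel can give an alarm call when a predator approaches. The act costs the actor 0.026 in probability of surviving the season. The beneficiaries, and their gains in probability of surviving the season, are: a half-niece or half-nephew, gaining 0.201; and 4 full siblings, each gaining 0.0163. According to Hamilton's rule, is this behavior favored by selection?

Hamilton's rule: the trait is favored when the sum of r·B over every recipient exceeds the actor's cost C.
r to a half-niece or half-nephew = 0.125 (half-aunt/uncle↔niece/nephew: one path of length 3: r = (1/2)^3 = 1/8).
r to a full sibling = 0.5 (full sibs share both parents — two paths of length 2: r = 2·(1/2)^2 = 1/2).
Summing one r·B term per recipient: 1·0.125·0.201 + 4·0.5·0.0163 = 0.057725.
0.057725 > 0.026: the indirect benefit exceeds the cost.

Yes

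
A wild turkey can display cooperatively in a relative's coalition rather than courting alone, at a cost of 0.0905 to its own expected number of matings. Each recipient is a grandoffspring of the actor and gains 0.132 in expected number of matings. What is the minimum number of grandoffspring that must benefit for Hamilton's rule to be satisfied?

r to a grandoffspring = 1/4 (two parent–offspring links: r = (1/2)^2 = 1/4).
Hamilton's rule: n·r·B > C  ⇒  n > C/(r·B) = 0.0905/(0.25·0.132) = 2.742.
The smallest integer exceeding 2.742 is 3.

3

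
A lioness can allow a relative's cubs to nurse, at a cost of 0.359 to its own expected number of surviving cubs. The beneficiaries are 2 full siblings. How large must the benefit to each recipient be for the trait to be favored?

r to a full sibling = 1/2 (full sibs share both parents — two paths of length 2: r = 2·(1/2)^2 = 1/2).
Hamilton's rule with n recipients of equal r: n·r·B > C, so B > C/(n·r) = 0.359/(2·0.5) = 0.359.

0.359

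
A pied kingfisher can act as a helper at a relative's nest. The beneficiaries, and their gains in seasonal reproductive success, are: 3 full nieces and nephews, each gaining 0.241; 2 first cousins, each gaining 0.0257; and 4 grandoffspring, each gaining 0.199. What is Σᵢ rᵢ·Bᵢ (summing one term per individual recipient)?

r to a full niece or nephew = 0.25 (full aunt/uncle↔niece/nephew: two paths of length 3 through the shared grandparent pair: r = 2·(1/2)^3 = 1/4).
r to a first cousin = 1/8 (first cousins share one grandparent pair — two paths of length 4: r = 2·(1/2)^4 = 1/8).
r to a grandoffspring = 1/4 (two parent–offspring links: r = (1/2)^2 = 1/4).
Summing one r·B term per recipient: 3·0.25·0.241 + 2·0.125·0.0257 + 4·0.25·0.199 = 0.386175.

0.386175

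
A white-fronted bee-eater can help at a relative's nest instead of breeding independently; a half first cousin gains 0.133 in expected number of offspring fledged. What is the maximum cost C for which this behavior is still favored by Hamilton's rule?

0.0083125

r to a half first cousin = 1/16 (half first cousins share one grandparent — one path of length 4: r = (1/2)^4 = 1/16).
Hamilton's rule: n·r·B > C, so the trait is favored while C < n·r·B = 1·0.0625·0.133 = 0.0083125.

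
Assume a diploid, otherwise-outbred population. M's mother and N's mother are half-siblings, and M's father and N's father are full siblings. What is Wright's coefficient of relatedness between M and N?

Independent pedigree routes through distinct common ancestors add.
M and N are related in two ways: half first cousins through their mothers (r = 1/16) and first cousins through their fathers (r = 1/8).
r = 1/16 + 1/8 = 0.1875.

0.1875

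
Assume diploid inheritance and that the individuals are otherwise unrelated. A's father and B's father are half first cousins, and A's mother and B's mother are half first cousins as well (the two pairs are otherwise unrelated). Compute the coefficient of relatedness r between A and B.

0.03125

With two independent routes of shared ancestry, r is the sum of the two contributions.
A and B are related in two ways: half second cousins through their fathers (r = 1/64) and half second cousins through their mothers (r = 1/64).
r = 1/64 + 1/64 = 0.03125.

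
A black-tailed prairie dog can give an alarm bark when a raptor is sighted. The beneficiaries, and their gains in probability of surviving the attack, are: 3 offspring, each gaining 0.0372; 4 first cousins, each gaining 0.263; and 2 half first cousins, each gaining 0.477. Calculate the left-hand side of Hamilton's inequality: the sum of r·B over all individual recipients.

r to an offspring = 1/2 (one parent–offspring link: r = (1/2)^1 = 1/2).
r to a first cousin = 0.125 (first cousins share one grandparent pair — two paths of length 4: r = 2·(1/2)^4 = 1/8).
r to a half first cousin = 0.0625 (half first cousins share one grandparent — one path of length 4: r = (1/2)^4 = 1/16).
Summing one r·B term per recipient: 3·0.5·0.0372 + 4·0.125·0.263 + 2·0.0625·0.477 = 0.246925.

0.246925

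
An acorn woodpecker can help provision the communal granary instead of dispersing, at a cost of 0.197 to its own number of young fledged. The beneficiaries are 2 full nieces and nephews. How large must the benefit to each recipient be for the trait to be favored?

0.394

r to a full niece or nephew = 0.25 (full aunt/uncle↔niece/nephew: two paths of length 3 through the shared grandparent pair: r = 2·(1/2)^3 = 1/4).
Hamilton's rule with n recipients of equal r: n·r·B > C, so B > C/(n·r) = 0.197/(2·0.25) = 0.394.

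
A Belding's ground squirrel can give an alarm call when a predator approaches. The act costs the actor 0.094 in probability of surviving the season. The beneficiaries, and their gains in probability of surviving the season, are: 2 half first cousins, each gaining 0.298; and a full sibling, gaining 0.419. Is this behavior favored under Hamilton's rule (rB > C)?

Hamilton's rule: the trait is favored when the sum of r·B over every recipient exceeds the actor's cost C.
r to a half first cousin = 1/16 (half first cousins share one grandparent — one path of length 4: r = (1/2)^4 = 1/16).
r to a full sibling = 0.5 (full sibs share both parents — two paths of length 2: r = 2·(1/2)^2 = 1/2).
Summing one r·B term per recipient: 2·0.0625·0.298 + 1·0.5·0.419 = 0.24675.
0.24675 > 0.094: the indirect benefit exceeds the cost.

Yes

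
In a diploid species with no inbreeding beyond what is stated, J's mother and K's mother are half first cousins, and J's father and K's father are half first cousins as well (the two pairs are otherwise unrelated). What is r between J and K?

With two independent routes of shared ancestry, r is the sum of the two contributions.
J and K are related in two ways: half second cousins through their mothers (r = 1/64) and half second cousins through their fathers (r = 1/64).
r = 1/64 + 1/64 = 0.03125.

0.03125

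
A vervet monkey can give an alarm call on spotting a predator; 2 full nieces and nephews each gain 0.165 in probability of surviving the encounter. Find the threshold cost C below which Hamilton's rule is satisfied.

r to a full niece or nephew = 0.25 (full aunt/uncle↔niece/nephew: two paths of length 3 through the shared grandparent pair: r = 2·(1/2)^3 = 1/4).
Hamilton's rule: n·r·B > C, so the trait is favored while C < n·r·B = 2·0.25·0.165 = 0.0825.

0.0825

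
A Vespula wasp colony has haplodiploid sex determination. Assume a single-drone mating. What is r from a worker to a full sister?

0.75

Haplodiploid full sisters inherit their father's entire haploid genome identically (contributing 1/2) and on average half of their mother's contribution (1/2 · 1/2 = 1/4); r = 1/2 + 1/4 = 3/4.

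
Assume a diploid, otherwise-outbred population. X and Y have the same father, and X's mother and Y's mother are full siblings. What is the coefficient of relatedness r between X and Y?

Relatedness sums over independent paths through distinct common ancestors.
X and Y are related in two ways: half-sibs through their shared father (r = 1/4) and first cousins through their mothers (r = 1/8).
r = 1/4 + 1/8 = 0.375.

0.375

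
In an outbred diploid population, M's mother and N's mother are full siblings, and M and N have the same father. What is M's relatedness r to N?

0.375

Independent pedigree routes through distinct common ancestors add.
M and N are related in two ways: first cousins through their mothers (r = 1/8) and half-sibs through their shared father (r = 1/4).
r = 1/8 + 1/4 = 3/8 = 0.375.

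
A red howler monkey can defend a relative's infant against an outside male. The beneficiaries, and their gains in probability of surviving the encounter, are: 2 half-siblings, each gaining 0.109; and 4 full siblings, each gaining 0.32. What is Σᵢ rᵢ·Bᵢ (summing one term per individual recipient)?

r to a half-sibling = 1/4 (half-sibs share one parent — one path of length 2: r = (1/2)^2 = 1/4).
r to a full sibling = 0.5 (full sibs share both parents — two paths of length 2: r = 2·(1/2)^2 = 1/2).
Summing one r·B term per recipient: 2·0.25·0.109 + 4·0.5·0.32 = 0.6945.

0.6945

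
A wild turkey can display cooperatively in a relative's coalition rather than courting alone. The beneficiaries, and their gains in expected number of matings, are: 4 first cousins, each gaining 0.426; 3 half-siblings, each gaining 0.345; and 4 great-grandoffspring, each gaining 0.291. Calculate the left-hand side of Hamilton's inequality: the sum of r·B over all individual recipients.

r to a first cousin = 0.125 (first cousins share one grandparent pair — two paths of length 4: r = 2·(1/2)^4 = 1/8).
r to a half-sibling = 0.25 (half-sibs share one parent — one path of length 2: r = (1/2)^2 = 1/4).
r to a great-grandoffspring = 0.125 (three parent–offspring links: r = (1/2)^3 = 1/8).
Summing one r·B term per recipient: 4·0.125·0.426 + 3·0.25·0.345 + 4·0.125·0.291 = 0.61725.

0.61725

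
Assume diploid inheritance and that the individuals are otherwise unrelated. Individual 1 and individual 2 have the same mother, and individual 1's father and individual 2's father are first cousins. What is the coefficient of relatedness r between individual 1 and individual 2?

0.28125

Relatedness sums over independent paths through distinct common ancestors.
Individual 1 and individual 2 are related in two ways: half-sibs through their shared mother (r = 1/4) and second cousins through their fathers (r = 1/32).
r = 1/4 + 1/32 = 9/32 = 0.28125.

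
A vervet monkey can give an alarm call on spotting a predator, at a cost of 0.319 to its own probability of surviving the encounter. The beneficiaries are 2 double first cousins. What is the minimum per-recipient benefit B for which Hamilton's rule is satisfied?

0.638

r to a double first cousin = 1/4 (double first cousins share both grandparent pairs — four paths of length 4: r = 4·(1/2)^4 = 1/4).
Hamilton's rule with n recipients of equal r: n·r·B > C, so B > C/(n·r) = 0.319/(2·0.25) = 0.638.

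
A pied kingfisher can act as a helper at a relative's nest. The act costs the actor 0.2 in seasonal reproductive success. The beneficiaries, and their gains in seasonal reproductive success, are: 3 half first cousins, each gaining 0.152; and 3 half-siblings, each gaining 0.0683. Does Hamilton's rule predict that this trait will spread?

Hamilton's rule: the trait is favored when the sum of r·B over every recipient exceeds the actor's cost C.
r to a half first cousin = 1/16 (half first cousins share one grandparent — one path of length 4: r = (1/2)^4 = 1/16).
r to a half-sibling = 1/4 (half-sibs share one parent — one path of length 2: r = (1/2)^2 = 1/4).
Summing one r·B term per recipient: 3·0.0625·0.152 + 3·0.25·0.0683 = 0.079725.
0.079725 < 0.2: the indirect benefit is less than the cost.

No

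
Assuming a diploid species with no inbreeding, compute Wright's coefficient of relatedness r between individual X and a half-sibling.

Half-sibs share one parent — one path of length 2: r = (1/2)^2 = 1/4.

0.25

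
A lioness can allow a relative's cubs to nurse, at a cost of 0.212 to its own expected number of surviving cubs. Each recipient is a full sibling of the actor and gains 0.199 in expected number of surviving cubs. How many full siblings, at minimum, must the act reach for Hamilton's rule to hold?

r to a full sibling = 1/2 (full sibs share both parents — two paths of length 2: r = 2·(1/2)^2 = 1/2).
Hamilton's rule: n·r·B > C  ⇒  n > C/(r·B) = 0.212/(0.5·0.199) = 2.131.
The smallest integer exceeding 2.131 is 3.

3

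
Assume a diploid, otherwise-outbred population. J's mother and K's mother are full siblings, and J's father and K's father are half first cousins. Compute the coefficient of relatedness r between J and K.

Independent pedigree routes through distinct common ancestors add.
J and K are related in two ways: first cousins through their mothers (r = 1/8) and half second cousins through their fathers (r = 1/64).
r = 1/8 + 1/64 = 9/64 = 0.140625.

0.140625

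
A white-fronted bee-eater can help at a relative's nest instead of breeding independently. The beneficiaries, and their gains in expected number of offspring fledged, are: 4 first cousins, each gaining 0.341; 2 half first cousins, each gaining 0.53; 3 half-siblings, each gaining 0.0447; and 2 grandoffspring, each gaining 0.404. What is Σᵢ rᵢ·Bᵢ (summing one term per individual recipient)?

0.472275

r to a first cousin = 0.125 (first cousins share one grandparent pair — two paths of length 4: r = 2·(1/2)^4 = 1/8).
r to a half first cousin = 0.0625 (half first cousins share one grandparent — one path of length 4: r = (1/2)^4 = 1/16).
r to a half-sibling = 0.25 (half-sibs share one parent — one path of length 2: r = (1/2)^2 = 1/4).
r to a grandoffspring = 0.25 (two parent–offspring links: r = (1/2)^2 = 1/4).
Summing one r·B term per recipient: 4·0.125·0.341 + 2·0.0625·0.53 + 3·0.25·0.0447 + 2·0.25·0.404 = 0.472275.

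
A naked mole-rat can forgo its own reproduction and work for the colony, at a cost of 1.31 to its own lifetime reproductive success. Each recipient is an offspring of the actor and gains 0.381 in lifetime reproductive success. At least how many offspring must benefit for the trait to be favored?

7

r to an offspring = 1/2 (one parent–offspring link: r = (1/2)^1 = 1/2).
Hamilton's rule: n·r·B > C  ⇒  n > C/(r·B) = 1.31/(0.5·0.381) = 6.877.
The smallest integer exceeding 6.877 is 7.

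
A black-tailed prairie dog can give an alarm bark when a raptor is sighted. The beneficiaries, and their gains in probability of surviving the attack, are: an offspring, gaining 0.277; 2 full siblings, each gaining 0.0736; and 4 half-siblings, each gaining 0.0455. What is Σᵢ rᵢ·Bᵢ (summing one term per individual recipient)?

0.2576

r to an offspring = 0.5 (one parent–offspring link: r = (1/2)^1 = 1/2).
r to a full sibling = 0.5 (full sibs share both parents — two paths of length 2: r = 2·(1/2)^2 = 1/2).
r to a half-sibling = 1/4 (half-sibs share one parent — one path of length 2: r = (1/2)^2 = 1/4).
Summing one r·B term per recipient: 1·0.5·0.277 + 2·0.5·0.0736 + 4·0.25·0.0455 = 0.2576.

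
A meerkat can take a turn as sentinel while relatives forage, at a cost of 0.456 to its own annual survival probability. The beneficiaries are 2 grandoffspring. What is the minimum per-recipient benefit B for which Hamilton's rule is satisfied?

r to a grandoffspring = 1/4 (two parent–offspring links: r = (1/2)^2 = 1/4).
Hamilton's rule with n recipients of equal r: n·r·B > C, so B > C/(n·r) = 0.456/(2·0.25) = 0.912.

0.912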